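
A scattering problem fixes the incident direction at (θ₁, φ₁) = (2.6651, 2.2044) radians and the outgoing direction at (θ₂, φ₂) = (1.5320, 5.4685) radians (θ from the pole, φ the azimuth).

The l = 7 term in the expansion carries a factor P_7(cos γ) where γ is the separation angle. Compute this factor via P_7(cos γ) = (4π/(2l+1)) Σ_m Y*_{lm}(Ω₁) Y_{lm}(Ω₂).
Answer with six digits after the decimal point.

-0.201348

Expand P_7 via completeness: Σ_{m} conj(Y_{7,m}) at Ω₁ times Y_{7,m} at Ω₂ —
  term(m=-7) = -0.00069 + 0.00080j   from Y*(Ω₁)=-0.00205 + 0.00058j, Y(Ω₂)=0.41596 - 0.27275j
  term(m=-6) = -0.00083 + 0.00075j   from Y*(Ω₁)=-0.01223 - 0.00949j, Y(Ω₂)=0.01263 - 0.07113j
  term(m=-5) = 0.02024 - 0.01422j   from Y*(Ω₁)=0.00182 - 0.06899j, Y(Ω₂)=0.21374 + 0.28769j
  term(m=-4) = 0.01565 - 0.00835j   from Y*(Ω₁)=0.17220 - 0.11963j, Y(Ω₂)=0.08400 + 0.00989j
  term(m=-3) = -0.12776 + 0.04919j   from Y*(Ω₁)=0.40443 + 0.13853j, Y(Ω₂)=-0.24543 + 0.20569j
  term(m=-2) = -0.04413 + 0.01104j   from Y*(Ω₁)=0.15129 + 0.48294j, Y(Ω₂)=-0.00526 + 0.08974j
  term(m=-1) = 0.03718 - 0.00458j   from Y*(Ω₁)=-0.07243 + 0.09859j, Y(Ω₂)=-0.21011 - 0.22279j
  term(m=+0) = -0.03965 + 0.00000j   from Y*(Ω₁)=0.43362 + 0.00000j, Y(Ω₂)=-0.09145 + 0.00000j
  term(m=+1) = 0.03718 + 0.00458j   from Y*(Ω₁)=0.07243 + 0.09859j, Y(Ω₂)=0.21011 - 0.22279j
  term(m=+2) = -0.04413 - 0.01104j   from Y*(Ω₁)=0.15129 - 0.48294j, Y(Ω₂)=-0.00526 - 0.08974j
  term(m=+3) = -0.12776 - 0.04919j   from Y*(Ω₁)=-0.40443 + 0.13853j, Y(Ω₂)=0.24543 + 0.20569j
  term(m=+4) = 0.01565 + 0.00835j   from Y*(Ω₁)=0.17220 + 0.11963j, Y(Ω₂)=0.08400 - 0.00989j
  term(m=+5) = 0.02024 + 0.01422j   from Y*(Ω₁)=-0.00182 - 0.06899j, Y(Ω₂)=-0.21374 + 0.28769j
  term(m=+6) = -0.00083 - 0.00075j   from Y*(Ω₁)=-0.01223 + 0.00949j, Y(Ω₂)=0.01263 + 0.07113j
  term(m=+7) = -0.00069 - 0.00080j   from Y*(Ω₁)=0.00205 + 0.00058j, Y(Ω₂)=-0.41596 - 0.27275j
Total Σ_m = -0.24034 - 0.00000j. Multiply by 0.837758: -0.20135 - 0.00000j. P_7(cos γ) = -0.201348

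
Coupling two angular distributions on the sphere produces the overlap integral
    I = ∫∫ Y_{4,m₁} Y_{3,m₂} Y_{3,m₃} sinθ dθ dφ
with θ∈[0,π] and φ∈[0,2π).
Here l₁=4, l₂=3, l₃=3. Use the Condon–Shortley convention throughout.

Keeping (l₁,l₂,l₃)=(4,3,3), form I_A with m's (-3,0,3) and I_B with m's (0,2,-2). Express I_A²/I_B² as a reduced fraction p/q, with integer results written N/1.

9/7

Shared (l₁,l₂,l₃)=(4,3,3): N and (l;000)² cancel in I_A²/I_B².
A: Δ = 4!·4!·2!/11! = 1/34650; Racah Σ t=3..3: t=3:−1/288 = -1/288; ⇒ 3j(4 3 3; -3 0 3)² = 1/22, sgn -1
B: Δ = 4!·4!·2!/11! = 1/34650; Racah Σ t=3..4: t=3:−1/72 t=4:+1/576 = -7/576; ⇒ 3j(4 3 3; 0 2 -2)² = 7/198, sgn +1
I_A²/I_B² = (1/22)/(7/198) = 9/7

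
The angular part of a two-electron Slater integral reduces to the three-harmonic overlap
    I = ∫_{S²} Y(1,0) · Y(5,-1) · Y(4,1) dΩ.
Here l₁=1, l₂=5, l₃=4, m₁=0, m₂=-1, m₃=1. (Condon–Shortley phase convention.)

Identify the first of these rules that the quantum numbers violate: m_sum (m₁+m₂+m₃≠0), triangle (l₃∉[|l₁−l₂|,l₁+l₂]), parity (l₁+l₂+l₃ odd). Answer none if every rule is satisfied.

azimuthal sum: 0 − 1 + 1 = 0  ✓
4 ≤ 4 ≤ 6 (triangle on l)  ✓
L = 1 + 5 + 4 = 10 (even)  ✓

none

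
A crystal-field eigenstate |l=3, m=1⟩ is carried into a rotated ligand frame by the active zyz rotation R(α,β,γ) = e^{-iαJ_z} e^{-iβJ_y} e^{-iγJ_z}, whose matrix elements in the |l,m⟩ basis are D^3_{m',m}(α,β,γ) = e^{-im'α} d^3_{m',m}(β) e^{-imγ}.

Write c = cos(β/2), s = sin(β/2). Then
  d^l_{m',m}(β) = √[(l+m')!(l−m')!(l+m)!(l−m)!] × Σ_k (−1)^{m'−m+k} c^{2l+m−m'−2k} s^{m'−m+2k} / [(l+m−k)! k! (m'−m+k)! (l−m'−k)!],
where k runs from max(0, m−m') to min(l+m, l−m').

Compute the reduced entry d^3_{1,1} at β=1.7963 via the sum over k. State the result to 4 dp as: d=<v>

d^3_{1,1}(β=1.7963) via the finite sum:
Half-angle: c=0.623058, s=0.782176. N=√(24·2·24·2)=48.000000
The bounds max(0,m−m')=0 and min(l+m,l−m')=2 give 3 terms
  k=0: (−1)^0·48.0000/(48)·0.6231^6·0.7822^0 = +0.058502
  k=1: (−1)^1·48.0000/(6)·0.6231^4·0.7822^2 = -0.737586
  k=2: (−1)^2·48.0000/(8)·0.6231^2·0.7822^4 = +0.871817
d^3_{1,1}(1.7963) = +0.058502 -0.737586 +0.871817 = +0.192733

d=0.1927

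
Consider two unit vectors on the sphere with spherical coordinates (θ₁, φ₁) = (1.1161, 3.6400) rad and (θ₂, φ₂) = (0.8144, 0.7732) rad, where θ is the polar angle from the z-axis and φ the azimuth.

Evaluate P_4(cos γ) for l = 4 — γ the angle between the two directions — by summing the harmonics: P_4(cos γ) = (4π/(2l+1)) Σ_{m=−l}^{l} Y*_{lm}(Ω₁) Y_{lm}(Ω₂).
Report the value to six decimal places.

0.023152

Summing Y*_{l m}(θ₁,φ₁)·Y_{l m}(θ₂,φ₂) over m ∈ [−4, 4]; prefactor 4π/(2·4+1) = 1.396263:
  [-4]  conj(Y_{4,-4})(Ω₁) = (-0.118294, 0.262891) ; Y_{4,-4}(Ω₂) = (-0.123685, -0.006040) ; Δ = (0.016219, -0.031801)
  [-3]  conj(Y_{4,-3})(Ω₁) = (-0.030096, -0.397468) ; Y_{4,-3}(Ω₂) = (-0.224993, -0.242093) ; Δ = (-0.089453, 0.096713)
  [-2]  conj(Y_{4,-2})(Ω₁) = (0.051342, 0.079403) ; Y_{4,-2}(Ω₂) = (0.009916, -0.406369) ; Δ = (0.032776, -0.020077)
  [-1]  conj(Y_{4,-1})(Ω₁) = (0.270492, 0.147211) ; Y_{4,-1}(Ω₂) = (0.050211, -0.049001) ; Δ = (0.020795, -0.005863)
  [+0]  conj(Y_{4,0})(Ω₁) = (-0.157031, -0.000000) ; Y_{4,0}(Ω₂) = (-0.356024, 0.000000) ; Δ = (0.055907, 0.000000)
  [+1]  conj(Y_{4,1})(Ω₁) = (-0.270492, 0.147211) ; Y_{4,1}(Ω₂) = (-0.050211, -0.049001) ; Δ = (0.020795, 0.005863)
  [+2]  conj(Y_{4,2})(Ω₁) = (0.051342, -0.079403) ; Y_{4,2}(Ω₂) = (0.009916, 0.406369) ; Δ = (0.032776, 0.020077)
  [+3]  conj(Y_{4,3})(Ω₁) = (0.030096, -0.397468) ; Y_{4,3}(Ω₂) = (0.224993, -0.242093) ; Δ = (-0.089453, -0.096713)
  [+4]  conj(Y_{4,4})(Ω₁) = (-0.118294, -0.262891) ; Y_{4,4}(Ω₂) = (-0.123685, 0.006040) ; Δ = (0.016219, 0.031801)
Σ over m = (0.016582, 0.000000); ×(4π/9) → (0.023152, 0.000000). Real part: 0.023152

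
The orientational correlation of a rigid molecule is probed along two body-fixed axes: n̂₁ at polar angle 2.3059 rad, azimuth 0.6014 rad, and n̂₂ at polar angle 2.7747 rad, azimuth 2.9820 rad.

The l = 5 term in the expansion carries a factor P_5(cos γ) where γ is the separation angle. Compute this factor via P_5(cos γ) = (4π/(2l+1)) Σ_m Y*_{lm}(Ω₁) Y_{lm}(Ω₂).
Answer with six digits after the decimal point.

Addition theorem: P_5(cos γ) = (4π/11) Σ_m Y*_{lm}(Ω₁) Y_{lm}(Ω₂), m = −5…5:
  m=-5: (-0.103280+0.013985i) × (-0.001925-0.001974i) = +0.000226+0.000177i  (running Σ = +0.000226+0.000177i)
  m=-4: (+0.220860-0.200048i) × (-0.018218-0.013518i) = -0.006728+0.000659i  (running Σ = -0.006501+0.000836i)
  m=-3: (-0.099537+0.418688i) × (-0.096969-0.050333i) = +0.030726-0.035590i  (running Σ = +0.024224-0.034754i)
  m=-2: (-0.078601-0.203862i) × (-0.311953-0.103096i) = +0.003502+0.071699i  (running Σ = +0.027727+0.036945i)
  m=-1: (-0.205395-0.140941i) × (-0.538198-0.086629i) = +0.098334+0.093647i  (running Σ = +0.126060+0.130592i)
  m=0: (+0.293322-0.000000i) × (-0.200562+0.000000i) = -0.058829+0.000000i  (running Σ = +0.067231+0.130592i)
  m=1: (+0.205395-0.140941i) × (+0.538198-0.086629i) = +0.098334-0.093647i  (running Σ = +0.165565+0.036945i)
  m=2: (-0.078601+0.203862i) × (-0.311953+0.103096i) = +0.003502-0.071699i  (running Σ = +0.169067-0.034754i)
  m=3: (+0.099537+0.418688i) × (+0.096969-0.050333i) = +0.030726+0.035590i  (running Σ = +0.199793+0.000836i)
  m=4: (+0.220860+0.200048i) × (-0.018218+0.013518i) = -0.006728-0.000659i  (running Σ = +0.193065+0.000177i)
  m=5: (+0.103280+0.013985i) × (+0.001925-0.001974i) = +0.000226-0.000177i  (running Σ = +0.193292+0.000000i)
Total Σ_m = +0.193292+0.000000i. Multiply by 1.142397: +0.220816+0.000000i. P_5(cos γ) = 0.220816

0.220816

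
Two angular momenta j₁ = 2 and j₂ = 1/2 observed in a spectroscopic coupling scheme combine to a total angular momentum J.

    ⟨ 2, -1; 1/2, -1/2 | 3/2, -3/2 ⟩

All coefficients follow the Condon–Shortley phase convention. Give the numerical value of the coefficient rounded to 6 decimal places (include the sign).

+0.447214  (= +√(1/5))

triangle: 1!*3!*0!/5! = 6/120
(j±m)!: 1!*3!*0!*1!*0!*3! = 36
prefactor² = (2J+1)*Δ*N² = 36/5
  k=0: +1/(0!*1!*3!*0!*0!*0!) = 1/6
Σ = 1/6  ⇒  CG² = 36/5*(1/6)² = 1/5
CG = +√(1/5) = +0.447214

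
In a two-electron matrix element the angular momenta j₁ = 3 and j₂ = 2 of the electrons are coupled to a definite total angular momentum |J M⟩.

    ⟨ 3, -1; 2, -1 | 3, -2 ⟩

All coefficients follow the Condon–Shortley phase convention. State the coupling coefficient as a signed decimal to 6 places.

−√(1/4) = -0.500000

j₁+j₂−J=2  J+j₁−j₂=4  J−j₁+j₂=2  j₁+j₂+J+1=9
(j₁±m₁, j₂±m₂, J±M) = (2,4,1,3,1,5)
P² = 64
sum k=0..1:
  [0] +1/48 = 1/48
  [1] −1/12 = -1/12
S = -1/16
C² = P²·S² = 1/4 ; C = -0.500000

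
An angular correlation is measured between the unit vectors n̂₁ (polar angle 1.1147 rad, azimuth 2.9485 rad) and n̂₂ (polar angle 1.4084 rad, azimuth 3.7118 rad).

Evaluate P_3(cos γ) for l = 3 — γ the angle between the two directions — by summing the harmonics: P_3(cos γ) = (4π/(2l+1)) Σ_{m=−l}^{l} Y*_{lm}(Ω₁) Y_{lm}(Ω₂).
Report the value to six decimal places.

Addition theorem: P_3(cos γ) = (4π/7) Σ_m Y*_{lm}(Ω₁) Y_{lm}(Ω₂), m = −3…3:
  term(m=-3) = -0.07974 - 0.09108j   from Y*(Ω₁)=-0.25266 + 0.16527j, Y(Ω₂)=0.05588 + 0.39706j
  term(m=-2) = 0.00258 - 0.05833j   from Y*(Ω₁)=0.33609 - 0.13665j, Y(Ω₂)=0.06714 - 0.14624j
  term(m=-1) = 0.00175 - 0.00167j   from Y*(Ω₁)=0.00855 - 0.00167j, Y(Ω₂)=0.23338 - 0.14966j
  term(m=+0) = 0.05777 + 0.00000j   from Y*(Ω₁)=-0.33367 + 0.00000j, Y(Ω₂)=-0.17312 + 0.00000j
  term(m=+1) = 0.00175 + 0.00167j   from Y*(Ω₁)=-0.00855 - 0.00167j, Y(Ω₂)=-0.23338 - 0.14966j
  term(m=+2) = 0.00258 + 0.05833j   from Y*(Ω₁)=0.33609 + 0.13665j, Y(Ω₂)=0.06714 + 0.14624j
  term(m=+3) = -0.07974 + 0.09108j   from Y*(Ω₁)=0.25266 + 0.16527j, Y(Ω₂)=-0.05588 + 0.39706j
Total Σ_m = -0.09307 - 0.00000j. Multiply by 1.795196: -0.16708 - 0.00000j. P_3(cos γ) = -0.167075

-0.167075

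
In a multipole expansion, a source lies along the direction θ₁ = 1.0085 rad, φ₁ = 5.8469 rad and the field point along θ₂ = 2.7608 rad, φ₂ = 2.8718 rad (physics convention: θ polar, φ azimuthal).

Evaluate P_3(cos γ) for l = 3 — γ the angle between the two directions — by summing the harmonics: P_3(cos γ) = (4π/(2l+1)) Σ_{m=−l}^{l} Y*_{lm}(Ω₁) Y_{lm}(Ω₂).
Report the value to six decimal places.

Summing Y*_{l m}(θ₁,φ₁)·Y_{l m}(θ₂,φ₂) over m ∈ [−3, 3]; prefactor 4π/(2·3+1) = 1.795196:
  m=-3: Y*=0.06543 - 0.24404j  Y=-0.01478 - 0.01550j  product -0.00475 + 0.00259j
  m=-2: Y*=0.25071 - 0.29873j  Y=-0.11243 - 0.06733j  product -0.04830 + 0.01671j
  m=-1: Y*=0.10436 - 0.04866j  Y=-0.38311 - 0.10594j  product -0.04514 + 0.00759j
  m=+0: Y*=-0.31412 + 0.00000j  Y=-0.45362 + 0.00000j  product 0.14249 + 0.00000j
  m=+1: Y*=-0.10436 - 0.04866j  Y=0.38311 - 0.10594j  product -0.04514 - 0.00759j
  m=+2: Y*=0.25071 + 0.29873j  Y=-0.11243 + 0.06733j  product -0.04830 - 0.01671j
  m=+3: Y*=-0.06543 - 0.24404j  Y=0.01478 - 0.01550j  product -0.00475 - 0.00259j
Accumulated sum -0.05389 + 0.00000j; after 4π/(2l+1) scaling, -0.09674 + 0.00000j ⇒ P_3 = -0.096745

-0.096745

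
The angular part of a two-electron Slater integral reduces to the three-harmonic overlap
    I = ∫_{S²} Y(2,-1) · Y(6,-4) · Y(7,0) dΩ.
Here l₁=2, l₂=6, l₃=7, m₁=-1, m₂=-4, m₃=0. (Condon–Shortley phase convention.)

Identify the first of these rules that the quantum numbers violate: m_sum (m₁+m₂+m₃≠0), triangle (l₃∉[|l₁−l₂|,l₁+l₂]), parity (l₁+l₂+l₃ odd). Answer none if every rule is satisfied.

azimuthal sum: -1 − 4 + 0 = -5  ✗
4 ≤ 7 ≤ 8 (triangle on l)
L = 2 + 6 + 7 = 15 (odd)

m_sum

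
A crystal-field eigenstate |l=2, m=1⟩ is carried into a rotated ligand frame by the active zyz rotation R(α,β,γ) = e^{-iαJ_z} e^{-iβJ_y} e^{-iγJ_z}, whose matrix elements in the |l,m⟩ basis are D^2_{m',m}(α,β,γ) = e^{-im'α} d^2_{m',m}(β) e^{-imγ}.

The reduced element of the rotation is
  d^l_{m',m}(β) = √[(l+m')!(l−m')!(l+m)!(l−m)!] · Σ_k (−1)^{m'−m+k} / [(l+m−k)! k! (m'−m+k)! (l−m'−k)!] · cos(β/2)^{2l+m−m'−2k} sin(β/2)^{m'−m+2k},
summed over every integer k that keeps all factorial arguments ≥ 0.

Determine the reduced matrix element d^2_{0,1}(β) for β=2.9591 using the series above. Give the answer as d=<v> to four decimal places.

d=-0.2186

d^2_{0,1}(β=2.9591) via the finite sum:
Half-angle: c=0.091120, s=0.995840. N=√(2·2·6·1)=4.898979
k∈{1,2} keeps every argument non-negative
  k=1: (−1)^0·4.8990/(2)·0.0911^3·0.9958^1 = +0.001845
  k=2: (−1)^1·4.8990/(2)·0.0911^1·0.9958^3 = -0.220423
d^2_{0,1}(2.9591) = +0.001845 -0.220423 = -0.218578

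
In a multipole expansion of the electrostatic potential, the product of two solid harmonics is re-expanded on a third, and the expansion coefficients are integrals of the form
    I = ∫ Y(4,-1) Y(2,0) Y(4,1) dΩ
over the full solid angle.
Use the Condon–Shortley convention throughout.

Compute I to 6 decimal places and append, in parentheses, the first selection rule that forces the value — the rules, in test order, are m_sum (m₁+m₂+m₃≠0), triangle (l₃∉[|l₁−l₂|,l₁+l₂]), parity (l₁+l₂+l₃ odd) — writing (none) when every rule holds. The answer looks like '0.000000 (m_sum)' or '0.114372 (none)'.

m-sum 0 ✓  L=10 even ✓  2≤4≤6 ✓
Π(2lᵢ+1) = 9×5×9 = 405
triangle coeff Δ(4,2,4) = 1/13860
Σ_t [0,2]: t=0:+1/192 t=1:−1/36 t=2:+1/192 = -5/288
(3j)²=20/693 [(4 2 4; 0 0 0)], sign=-1
Σ_t [0,2]: t=0:+1/480 t=1:−1/48 t=2:+1/144 = -17/1440
(3j)²=289/13860 [(4 2 4; -1 0 1)], sign=+1
⇒ 4πI² = 1445/5929
I = (-1)√(1445/5929/(4π)) = -0.13926381
No selection rule forces the value: the integral is nonzero (none).

-0.139264 (none)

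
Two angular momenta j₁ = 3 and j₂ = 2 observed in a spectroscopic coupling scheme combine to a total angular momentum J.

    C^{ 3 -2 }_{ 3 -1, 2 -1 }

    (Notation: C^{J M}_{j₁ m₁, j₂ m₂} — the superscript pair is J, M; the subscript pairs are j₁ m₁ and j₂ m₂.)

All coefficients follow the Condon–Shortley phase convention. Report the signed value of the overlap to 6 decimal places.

-0.500000  (= −√(1/4))

√[7·2!4!2!/9! · 2!4!1!3!1!5!] = √(64)
  +(−1)^0/∏(0,2,4,1,0,1)! = 1/48  (running 1/48)
  +(−1)^1/∏(1,1,3,0,1,2)! = -1/12  (running -1/16)
⟨..|..⟩ = √(64)·(-1/16) = -0.500000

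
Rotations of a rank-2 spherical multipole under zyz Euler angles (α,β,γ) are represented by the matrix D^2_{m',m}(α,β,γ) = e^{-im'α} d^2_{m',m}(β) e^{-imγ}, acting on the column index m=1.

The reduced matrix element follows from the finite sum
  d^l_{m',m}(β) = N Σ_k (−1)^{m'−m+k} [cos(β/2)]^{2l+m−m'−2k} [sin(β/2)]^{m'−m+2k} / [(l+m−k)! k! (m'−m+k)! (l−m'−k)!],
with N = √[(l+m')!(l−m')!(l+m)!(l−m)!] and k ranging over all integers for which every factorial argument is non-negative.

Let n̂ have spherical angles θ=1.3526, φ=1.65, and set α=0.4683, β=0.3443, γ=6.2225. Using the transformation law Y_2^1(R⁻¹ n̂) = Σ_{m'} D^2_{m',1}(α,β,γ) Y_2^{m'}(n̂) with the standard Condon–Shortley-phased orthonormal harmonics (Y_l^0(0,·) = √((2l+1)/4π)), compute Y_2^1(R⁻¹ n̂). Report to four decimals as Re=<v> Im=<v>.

Need the full column D^2_{m',1} for m'=−2..2 at α=0.4683, β=0.3443, γ=6.2225.
cos(β/2)=0.985219, sin(β/2)=0.171301
d^2_{-2,1}: single k=3 term ⇒ +0.009905;  D = +0.005374+0.008320i
d^2_{-1,1}: k∈[2..3] ⇒ +0.085449 -0.000861 = +0.084588;  D = +0.073026+0.042688i
d^2_{0,1}: k∈[1..2] ⇒ +0.401267 -0.012131 = +0.389136;  D = +0.388420+0.023600i
d^2_{1,1}: k∈[0..1] ⇒ +0.942173 -0.085449 = +0.856724;  D = +0.786532-0.339623i
d^2_{2,1}: single k=0 term ⇒ -0.327633;  D = -0.209782+0.251665i
Y_2^{m'}(θ=1.3526,φ=1.65) and Σ D·Y over m':
  (+0.0054+0.0083i)·(-0.3636+0.0581i)  (+0.0730+0.0427i)·(-0.0129-0.1628i)  (+0.3884+0.0236i)·(-0.2711+0.0000i)  (+0.7865-0.3396i)·(+0.0129-0.1628i)  (-0.2098+0.2517i)·(-0.3636-0.0581i)
Y_2^1(R⁻¹ n̂) = -0.055946-0.233259i

Re=-0.0559 Im=-0.2333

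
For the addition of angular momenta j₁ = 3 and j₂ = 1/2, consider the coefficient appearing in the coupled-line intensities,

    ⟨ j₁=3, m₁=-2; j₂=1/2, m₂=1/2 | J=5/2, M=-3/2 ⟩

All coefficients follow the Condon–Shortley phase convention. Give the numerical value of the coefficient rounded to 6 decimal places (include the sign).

j₁+j₂−J=1  J+j₁−j₂=5  J−j₁+j₂=0  j₁+j₂+J+1=7
(j₁±m₁, j₂±m₂, J±M) = (1,5,1,0,1,4)
P² = 2880/7
sum k=1..1:
  [1] −1/24 = -1/24
S = -1/24
C² = P²·S² = 5/7 ; C = -0.845154

−√(5/7) = -0.845154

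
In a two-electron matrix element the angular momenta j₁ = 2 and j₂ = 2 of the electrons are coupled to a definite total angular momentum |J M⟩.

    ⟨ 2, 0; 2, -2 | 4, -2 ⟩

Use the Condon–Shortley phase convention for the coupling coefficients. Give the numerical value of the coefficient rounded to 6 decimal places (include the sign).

√[9·0!4!4!/9! · 2!2!0!4!2!6!] = √(13824/7)
  +(−1)^0/∏(0,0,2,0,2,4)! = 1/96  (running 1/96)
⟨..|..⟩ = √(13824/7)·(1/96) = +0.462910

+√(3/14) ≈ +0.462910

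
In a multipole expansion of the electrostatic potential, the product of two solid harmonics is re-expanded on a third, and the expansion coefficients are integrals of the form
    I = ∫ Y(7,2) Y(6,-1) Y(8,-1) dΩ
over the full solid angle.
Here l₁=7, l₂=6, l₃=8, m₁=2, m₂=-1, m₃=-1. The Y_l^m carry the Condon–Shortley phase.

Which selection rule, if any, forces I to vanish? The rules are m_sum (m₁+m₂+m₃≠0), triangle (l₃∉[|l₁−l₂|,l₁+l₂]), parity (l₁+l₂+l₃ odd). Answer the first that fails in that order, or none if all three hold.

parity

m₁+m₂+m₃ = 2 − 1 − 1 = 0  ✓
triangle: |7−6|=1 ≤ l₃=8 ≤ 7+6=13  ✓
parity: l₁+l₂+l₃ = 21 is odd  ✗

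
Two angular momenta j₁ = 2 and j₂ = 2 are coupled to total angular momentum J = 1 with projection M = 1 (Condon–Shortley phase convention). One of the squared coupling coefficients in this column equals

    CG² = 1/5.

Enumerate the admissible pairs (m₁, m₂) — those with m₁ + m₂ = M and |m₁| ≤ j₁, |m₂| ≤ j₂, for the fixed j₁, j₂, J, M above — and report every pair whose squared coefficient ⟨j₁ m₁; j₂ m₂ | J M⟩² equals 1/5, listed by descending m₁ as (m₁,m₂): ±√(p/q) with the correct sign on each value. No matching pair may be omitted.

Admissible pairs with m₁+m₂ = M = 1: (-1,2), (0,1), (1,0), (2,-1)
  (m₁,m₂)=(2,-1): CG² = 1/5, CG = +√(1/5)   ← matches the target
  (m₁,m₂)=(1,0): CG² = 3/10, CG = −√(3/10)
  (m₁,m₂)=(0,1): CG² = 3/10, CG = +√(3/10)
  (m₁,m₂)=(-1,2): CG² = 1/5, CG = −√(1/5)   ← matches the target
Pairs with CG² = 1/5: (2,-1): +√(1/5); (-1,2): −√(1/5)

(2,-1): +√(1/5); (-1,2): −√(1/5)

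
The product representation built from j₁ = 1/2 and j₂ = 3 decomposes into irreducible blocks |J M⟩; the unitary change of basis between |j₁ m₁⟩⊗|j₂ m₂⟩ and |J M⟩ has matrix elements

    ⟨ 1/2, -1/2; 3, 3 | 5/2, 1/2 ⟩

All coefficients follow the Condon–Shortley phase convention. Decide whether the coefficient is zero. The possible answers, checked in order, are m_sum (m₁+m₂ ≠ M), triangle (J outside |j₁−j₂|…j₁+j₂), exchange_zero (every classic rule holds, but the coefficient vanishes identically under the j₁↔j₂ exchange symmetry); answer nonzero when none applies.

m-sum: m₁+m₂ = -1/2+3 = 5/2, M = 1/2  ✗ ⇒ coefficient is 0

m_sum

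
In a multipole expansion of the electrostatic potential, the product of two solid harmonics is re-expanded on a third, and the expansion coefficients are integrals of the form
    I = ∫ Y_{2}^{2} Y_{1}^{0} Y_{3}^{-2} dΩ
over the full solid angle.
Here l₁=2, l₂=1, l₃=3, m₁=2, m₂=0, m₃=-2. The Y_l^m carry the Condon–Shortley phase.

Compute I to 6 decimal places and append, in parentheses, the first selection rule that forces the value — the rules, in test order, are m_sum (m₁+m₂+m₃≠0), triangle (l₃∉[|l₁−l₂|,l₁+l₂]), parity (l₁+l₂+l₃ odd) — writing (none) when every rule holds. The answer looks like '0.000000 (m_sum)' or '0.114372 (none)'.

m-sum 0 ✓  L=6 even ✓  1≤3≤3 ✓
Π(2lᵢ+1) = 5×3×7 = 105
triangle coeff Δ(2,1,3) = 1/105
Σ_t [0,0]: t=0:+1/4 = 1/4
(3j)²=3/35 [(2 1 3; 0 0 0)], sign=-1
Σ_t [0,0]: t=0:+1/24 = 1/24
(3j)²=1/21 [(2 1 3; 2 0 -2)], sign=-1
⇒ 4πI² = 3/7
I = (+1)√(3/7/(4π)) = 0.18467439
No selection rule forces the value: the integral is nonzero (none).

0.184674 (none)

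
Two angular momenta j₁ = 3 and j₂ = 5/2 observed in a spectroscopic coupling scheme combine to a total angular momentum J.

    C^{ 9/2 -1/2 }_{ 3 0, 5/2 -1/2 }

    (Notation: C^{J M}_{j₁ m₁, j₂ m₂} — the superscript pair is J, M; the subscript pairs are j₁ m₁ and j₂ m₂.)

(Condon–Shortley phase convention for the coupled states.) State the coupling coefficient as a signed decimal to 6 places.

j₁+j₂−J=1  J+j₁−j₂=5  J−j₁+j₂=4  j₁+j₂+J+1=11
(j₁±m₁, j₂±m₂, J±M) = (3,3,2,3,4,5)
P² = 69120/77
sum k=0..1:
  [0] +1/48 = 1/48
  [1] −1/72 = -1/72
S = 1/144
C² = P²·S² = 10/231 ; C = +0.208063

+0.208063  (= +√(10/231))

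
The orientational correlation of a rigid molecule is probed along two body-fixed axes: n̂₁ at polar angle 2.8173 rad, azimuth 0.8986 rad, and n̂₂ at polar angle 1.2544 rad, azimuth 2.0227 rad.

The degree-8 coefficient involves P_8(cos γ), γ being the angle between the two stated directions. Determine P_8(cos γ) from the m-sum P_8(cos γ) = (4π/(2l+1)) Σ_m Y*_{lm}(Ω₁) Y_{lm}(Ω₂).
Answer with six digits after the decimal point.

Expand P_8 via completeness: Σ_{m} conj(Y_{8,m}) at Ω₁ times Y_{8,m} at Ω₂ —
  m=-8: Y*=(0.000034, 0.000043)  Y=(-0.305234, 0.156448)  product (-0.000017, -0.000008)
  m=-7: Y*=(-0.000652, -0.000005)  Y=(-0.009761, -0.449069)  product (0.000004, 0.000293)
  m=-6: Y*=(0.003088, -0.003825)  Y=(0.113974, 0.052295)  product (0.000552, -0.000274)
  m=-5: Y*=(0.005773, 0.025889)  Y=(0.234400, -0.192956)  product (0.006349, 0.004955)
  m=-4: Y*=(-0.094422, -0.045939)  Y=(0.058779, 0.243546)  product (0.005638, -0.025696)
  m=-3: Y*=(0.268799, -0.128453)  Y=(0.193364, 0.042243)  product (0.057402, -0.013483)
  m=-2: Y*=(-0.124450, 0.540257)  Y=(-0.177382, 0.225286)  product (-0.099637, -0.123869)
  m=-1: Y*=(-0.310858, -0.390605)  Y=(0.064325, 0.132518)  product (0.031766, -0.066320)
  m=+0: Y*=(-0.196628, -0.000000)  Y=(-0.294094, 0.000000)  product (0.057827, 0.000000)
  m=+1: Y*=(0.310858, -0.390605)  Y=(-0.064325, 0.132518)  product (0.031766, 0.066320)
  m=+2: Y*=(-0.124450, -0.540257)  Y=(-0.177382, -0.225286)  product (-0.099637, 0.123869)
  m=+3: Y*=(-0.268799, -0.128453)  Y=(-0.193364, 0.042243)  product (0.057402, 0.013483)
  m=+4: Y*=(-0.094422, 0.045939)  Y=(0.058779, -0.243546)  product (0.005638, 0.025696)
  m=+5: Y*=(-0.005773, 0.025889)  Y=(-0.234400, -0.192956)  product (0.006349, -0.004955)
  m=+6: Y*=(0.003088, 0.003825)  Y=(0.113974, -0.052295)  product (0.000552, 0.000274)
  m=+7: Y*=(0.000652, -0.000005)  Y=(0.009761, -0.449069)  product (0.000004, -0.000293)
  m=+8: Y*=(0.000034, -0.000043)  Y=(-0.305234, -0.156448)  product (-0.000017, 0.000008)
Accumulated sum (0.061942, 0.000000); after 4π/(2l+1) scaling, (0.045788, 0.000000) ⇒ P_8 = 0.045788

0.045788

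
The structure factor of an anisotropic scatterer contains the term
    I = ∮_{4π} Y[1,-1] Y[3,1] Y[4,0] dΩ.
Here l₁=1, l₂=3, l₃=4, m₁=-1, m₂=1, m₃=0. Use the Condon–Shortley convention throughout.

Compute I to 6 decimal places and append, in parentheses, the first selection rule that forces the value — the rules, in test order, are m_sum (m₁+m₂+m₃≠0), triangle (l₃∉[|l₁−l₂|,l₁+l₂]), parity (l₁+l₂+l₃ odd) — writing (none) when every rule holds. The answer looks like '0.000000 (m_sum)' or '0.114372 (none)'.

0.150786 (none)

m-sum 0 ✓  L=8 even ✓  2≤4≤4 ✓
Π(2lᵢ+1) = 3×7×9 = 189
triangle coeff Δ(1,3,4) = 1/252
Σ_t [0,0]: t=0:+1/36 = 1/36
(3j)²=4/63 [(1 3 4; 0 0 0)], sign=+1
Σ_t [0,0]: t=0:+1/96 = 1/96
(3j)²=1/42 [(1 3 4; -1 1 0)], sign=+1
⇒ 4πI² = 2/7
I = (+1)√(2/7/(4π)) = 0.15078601
No selection rule forces the value: the integral is nonzero (none).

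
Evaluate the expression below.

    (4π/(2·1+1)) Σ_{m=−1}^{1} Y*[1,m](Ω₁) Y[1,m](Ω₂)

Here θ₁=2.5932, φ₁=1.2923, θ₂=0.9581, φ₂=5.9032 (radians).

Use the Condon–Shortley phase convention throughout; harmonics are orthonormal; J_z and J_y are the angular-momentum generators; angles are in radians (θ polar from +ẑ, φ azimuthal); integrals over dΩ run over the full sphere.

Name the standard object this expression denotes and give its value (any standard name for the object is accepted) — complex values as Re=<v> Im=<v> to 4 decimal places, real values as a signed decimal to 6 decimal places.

This sum is the spherical-harmonic addition theorem: it equals the Legendre polynomial P_l(cos γ) of the angle γ between the two directions.
Term-by-term m-sum for l=1 (normalisation 4π/3 = 4.188790):
  m=-1: (0.049515, 0.173172) × (0.262488, 0.104836) = (-0.005158, 0.050646)  (running Σ = (-0.005158, 0.050646))
  m=0: (-0.416956, -0.000000) × (0.280983, 0.000000) = (-0.117158, -0.000000)  (running Σ = (-0.122315, 0.050646))
  m=1: (-0.049515, 0.173172) × (-0.262488, 0.104836) = (-0.005158, -0.050646)  (running Σ = (-0.127473, 0.000000))
Total Σ_m = (-0.127473, 0.000000). Multiply by 4.188790: (-0.533958, 0.000000). P_1(cos γ) = -0.533958

Legendre polynomial (addition theorem), -0.533958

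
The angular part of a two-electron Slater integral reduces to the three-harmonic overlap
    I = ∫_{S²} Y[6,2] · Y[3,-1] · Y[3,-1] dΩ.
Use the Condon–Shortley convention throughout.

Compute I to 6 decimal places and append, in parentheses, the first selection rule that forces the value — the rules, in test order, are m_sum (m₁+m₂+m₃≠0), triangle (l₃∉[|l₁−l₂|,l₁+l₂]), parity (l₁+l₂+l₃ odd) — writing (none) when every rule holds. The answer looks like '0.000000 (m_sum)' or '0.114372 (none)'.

Checks pass: Σm=0; 12 even; l₃=3∈[3,9].
(2·6+1)(2·3+1)(2·3+1) = 637
Δ: 6! 6! 0! / 13! → 1/12012
sum: t=3:−1/1296 = -1/1296
3j²(6 3 3; 0 0 0) = Δ·Π!·Σ² = 100/3003  (sign +1)
sum: t=2:+1/2304 = 1/2304
3j²(6 3 3; 2 -1 -1) = Δ·Π!·Σ² = 5/143  (sign +1)
combine: 4πI² = 637·100/3003·5/143 = 3500/4719
take √, sign +1: I = 0.24294284
No selection rule forces the value: the integral is nonzero (none).

0.242943 (none)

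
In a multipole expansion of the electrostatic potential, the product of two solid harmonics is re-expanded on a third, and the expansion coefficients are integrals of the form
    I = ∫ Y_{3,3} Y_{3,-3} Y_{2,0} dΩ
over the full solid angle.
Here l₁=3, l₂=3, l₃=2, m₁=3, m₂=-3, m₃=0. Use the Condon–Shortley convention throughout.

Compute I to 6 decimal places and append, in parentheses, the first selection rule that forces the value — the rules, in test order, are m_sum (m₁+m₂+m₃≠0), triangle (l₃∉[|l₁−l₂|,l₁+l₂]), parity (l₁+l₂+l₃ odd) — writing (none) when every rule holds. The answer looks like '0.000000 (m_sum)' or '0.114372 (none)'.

Rules hold: Σm=0, L=8 even, 0≤2≤6.
N = 7·7·5 = 245
Δ = 4!·2!·2!/9! = 1/3780
Racah Σ t=1..3: t=1:−1/24 t=2:+1/4 t=3:−1/24 = 1/6
⇒ 3j(3 3 2; 0 0 0)² = 4/105, sgn +1
Racah Σ t=0..0: t=0:+1/96 = 1/96
⇒ 3j(3 3 2; 3 -3 0)² = 5/84, sgn +1
4πI² = N·(3j₀)²·(3jₘ)² = 5/9
I = +1·√(0.555556/4π) = 0.21026104
No selection rule forces the value: the integral is nonzero (none).

0.210261 (none)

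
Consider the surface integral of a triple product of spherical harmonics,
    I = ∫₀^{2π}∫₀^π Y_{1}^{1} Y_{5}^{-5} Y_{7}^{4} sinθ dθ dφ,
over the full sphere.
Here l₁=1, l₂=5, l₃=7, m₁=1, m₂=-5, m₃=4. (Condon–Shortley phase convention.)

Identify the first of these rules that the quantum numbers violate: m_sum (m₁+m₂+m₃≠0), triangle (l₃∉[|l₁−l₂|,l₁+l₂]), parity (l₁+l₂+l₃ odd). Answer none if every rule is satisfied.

triangle

azimuthal sum: 1 − 5 + 4 = 0  ✓
l₃ must lie in [4,6]; have l₃=7  ✗
L = 1 + 5 + 7 = 13 (odd)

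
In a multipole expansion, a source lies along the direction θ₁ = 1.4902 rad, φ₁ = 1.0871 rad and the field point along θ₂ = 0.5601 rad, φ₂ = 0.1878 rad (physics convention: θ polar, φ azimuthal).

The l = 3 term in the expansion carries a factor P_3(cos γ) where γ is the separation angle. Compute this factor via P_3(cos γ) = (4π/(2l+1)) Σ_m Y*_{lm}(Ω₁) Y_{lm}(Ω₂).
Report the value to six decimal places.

-0.439284

Summing Y*_{l m}(θ₁,φ₁)·Y_{l m}(θ₂,φ₂) over m ∈ [−3, 3]; prefactor 4π/(2·3+1) = 1.795196:
  m=-3: Y*=-0.41022 - 0.04934j  Y=0.05289 - 0.03341j  product -0.02335 + 0.01110j
  m=-2: Y*=-0.04639 + 0.06731j  Y=0.22734 - 0.08965j  product -0.00451 + 0.01946j
  m=-1: Y*=-0.14495 - 0.27593j  Y=0.43666 - 0.08298j  product -0.08619 - 0.10846j
  m=+0: Y*=-0.08916 + 0.00000j  Y=0.18614 + 0.00000j  product -0.01660 + 0.00000j
  m=+1: Y*=0.14495 - 0.27593j  Y=-0.43666 - 0.08298j  product -0.08619 + 0.10846j
  m=+2: Y*=-0.04639 - 0.06731j  Y=0.22734 + 0.08965j  product -0.00451 - 0.01946j
  m=+3: Y*=0.41022 - 0.04934j  Y=-0.05289 - 0.03341j  product -0.02335 - 0.01110j
Accumulated sum -0.24470 + 0.00000j; after 4π/(2l+1) scaling, -0.43928 + 0.00000j ⇒ P_3 = -0.439284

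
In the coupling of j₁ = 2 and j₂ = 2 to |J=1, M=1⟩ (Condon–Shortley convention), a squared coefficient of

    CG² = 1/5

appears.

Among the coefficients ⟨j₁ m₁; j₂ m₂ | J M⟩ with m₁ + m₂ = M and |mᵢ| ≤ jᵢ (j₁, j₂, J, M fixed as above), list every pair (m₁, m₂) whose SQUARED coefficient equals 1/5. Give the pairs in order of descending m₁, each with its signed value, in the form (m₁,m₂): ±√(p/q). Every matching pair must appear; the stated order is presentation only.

(2,-1): +√(1/5); (-1,2): −√(1/5)

Admissible pairs with m₁+m₂ = M = 1: (-1,2), (0,1), (1,0), (2,-1)
  (m₁,m₂)=(2,-1): CG² = 1/5, CG = +√(1/5)   ← matches the target
  (m₁,m₂)=(1,0): CG² = 3/10, CG = −√(3/10)
  (m₁,m₂)=(0,1): CG² = 3/10, CG = +√(3/10)
  (m₁,m₂)=(-1,2): CG² = 1/5, CG = −√(1/5)   ← matches the target
Pairs with CG² = 1/5: (2,-1): +√(1/5); (-1,2): −√(1/5)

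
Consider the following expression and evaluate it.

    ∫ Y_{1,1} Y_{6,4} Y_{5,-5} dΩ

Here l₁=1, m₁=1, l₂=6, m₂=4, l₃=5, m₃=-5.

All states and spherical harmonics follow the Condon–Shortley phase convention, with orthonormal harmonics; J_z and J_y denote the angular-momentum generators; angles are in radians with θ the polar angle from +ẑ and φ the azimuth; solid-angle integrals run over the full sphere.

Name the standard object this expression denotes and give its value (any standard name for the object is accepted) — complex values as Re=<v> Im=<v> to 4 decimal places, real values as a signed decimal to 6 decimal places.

Gaunt coefficient, +0.040859

This is a Gaunt coefficient — the integral of a triple product of spherical harmonics over the sphere.
Checks pass: Σm=0; 12 even; l₃=5∈[5,7].
(2·1+1)(2·6+1)(2·5+1) = 429
Δ: 2! 0! 10! / 13! → 1/858
sum: t=1:−1/14400 = -1/14400
3j²(1 6 5; 0 0 0) = Δ·Π!·Σ² = 6/143  (sign +1)
sum: t=0:+1/7257600 = 1/7257600
3j²(1 6 5; 1 4 -5) = Δ·Π!·Σ² = 1/858  (sign +1)
combine: 4πI² = 429·6/143·1/858 = 3/143
take √, sign +1: I = 0.04085899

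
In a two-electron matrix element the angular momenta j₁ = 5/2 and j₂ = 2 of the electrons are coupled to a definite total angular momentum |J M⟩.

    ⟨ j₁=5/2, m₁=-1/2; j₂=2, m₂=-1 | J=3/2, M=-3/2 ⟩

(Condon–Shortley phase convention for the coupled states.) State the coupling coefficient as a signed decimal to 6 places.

−√(9/35) = -0.507093

j₁+j₂−J=3  J+j₁−j₂=2  J−j₁+j₂=1  j₁+j₂+J+1=7
(j₁±m₁, j₂±m₂, J±M) = (2,3,1,3,0,3)
P² = 144/35
sum k=1..1:
  [1] −1/4 = -1/4
S = -1/4
C² = P²·S² = 9/35 ; C = -0.507093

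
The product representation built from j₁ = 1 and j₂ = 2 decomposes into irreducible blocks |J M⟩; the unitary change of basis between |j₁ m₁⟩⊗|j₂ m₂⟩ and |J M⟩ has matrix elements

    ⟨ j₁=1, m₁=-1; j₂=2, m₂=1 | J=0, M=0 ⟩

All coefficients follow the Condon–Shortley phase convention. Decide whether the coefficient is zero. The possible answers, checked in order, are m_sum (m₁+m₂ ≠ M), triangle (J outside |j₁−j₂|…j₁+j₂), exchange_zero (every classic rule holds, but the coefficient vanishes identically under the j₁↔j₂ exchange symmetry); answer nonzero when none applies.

m-sum: m₁+m₂ = -1+1 = 0, M = 0  ✓
triangle: need |j₁−j₂| ≤ J ≤ j₁+j₂, i.e. J ∈ [1, 3]; J = 0 is outside ✗ ⇒ coefficient is 0

triangle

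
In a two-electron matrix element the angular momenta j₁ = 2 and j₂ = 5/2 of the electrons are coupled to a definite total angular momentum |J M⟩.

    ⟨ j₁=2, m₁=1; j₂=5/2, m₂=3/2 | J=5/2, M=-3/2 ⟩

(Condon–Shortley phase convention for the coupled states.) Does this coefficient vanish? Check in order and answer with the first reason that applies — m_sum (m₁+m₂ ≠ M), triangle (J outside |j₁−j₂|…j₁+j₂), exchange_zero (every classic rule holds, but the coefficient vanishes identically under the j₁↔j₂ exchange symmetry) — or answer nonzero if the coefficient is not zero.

m_sum

m-sum: m₁+m₂ = 1+3/2 = 5/2, M = -3/2  ✗ ⇒ coefficient is 0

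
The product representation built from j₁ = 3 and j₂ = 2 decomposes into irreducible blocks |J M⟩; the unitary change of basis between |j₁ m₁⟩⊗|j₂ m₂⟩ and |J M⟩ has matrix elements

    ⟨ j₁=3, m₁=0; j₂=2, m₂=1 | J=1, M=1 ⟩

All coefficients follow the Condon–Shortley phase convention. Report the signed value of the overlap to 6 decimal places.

-0.292770

√[3·4!2!0!/7! · 3!3!3!1!2!0!] = √(432/35)
  +(−1)^3/∏(3,1,0,0,2,0)! = -1/12  (running -1/12)
⟨..|..⟩ = √(432/35)·(-1/12) = -0.292770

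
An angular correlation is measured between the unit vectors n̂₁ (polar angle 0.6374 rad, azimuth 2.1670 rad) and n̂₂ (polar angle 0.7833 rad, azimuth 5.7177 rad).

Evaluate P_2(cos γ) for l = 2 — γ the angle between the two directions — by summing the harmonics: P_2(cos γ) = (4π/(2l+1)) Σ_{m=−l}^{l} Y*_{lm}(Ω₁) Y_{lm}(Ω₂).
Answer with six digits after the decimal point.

Addition theorem: P_2(cos γ) = (4π/5) Σ_m Y*_{lm}(Ω₁) Y_{lm}(Ω₂), m = −2…2:
  [-2]  conj(Y_{2,-2})(Ω₁) = -0.050537-0.127123i ; Y_{2,-2}(Ω₂) = +0.081889+0.174022i ; Δ = +0.017984-0.019205i
  [-1]  conj(Y_{2,-1})(Ω₁) = -0.207463+0.305731i ; Y_{2,-1}(Ω₂) = +0.326140+0.206974i ; Δ = -0.130940+0.056772i
  [+0]  conj(Y_{2,0})(Ω₁) = +0.295692-0.000000i ; Y_{2,0}(Ω₂) = +0.159681+0.000000i ; Δ = +0.047216+0.000000i
  [+1]  conj(Y_{2,1})(Ω₁) = +0.207463+0.305731i ; Y_{2,1}(Ω₂) = -0.326140+0.206974i ; Δ = -0.130940-0.056772i
  [+2]  conj(Y_{2,2})(Ω₁) = -0.050537+0.127123i ; Y_{2,2}(Ω₂) = +0.081889-0.174022i ; Δ = +0.017984+0.019205i
Total Σ_m = -0.178696+0.000000i. Multiply by 2.513274: -0.449113+0.000000i. P_2(cos γ) = -0.449113

-0.449113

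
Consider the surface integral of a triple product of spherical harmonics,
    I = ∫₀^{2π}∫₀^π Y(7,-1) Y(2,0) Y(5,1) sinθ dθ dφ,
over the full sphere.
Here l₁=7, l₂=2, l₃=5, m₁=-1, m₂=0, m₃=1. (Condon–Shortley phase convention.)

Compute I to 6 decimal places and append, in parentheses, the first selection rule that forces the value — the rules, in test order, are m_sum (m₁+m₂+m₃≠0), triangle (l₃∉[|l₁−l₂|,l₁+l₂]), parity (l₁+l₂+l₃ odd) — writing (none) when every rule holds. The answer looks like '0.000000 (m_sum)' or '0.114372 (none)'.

-0.232242 (none)

m-sum 0 ✓  L=14 even ✓  5≤5≤9 ✓
Π(2lᵢ+1) = 15×5×11 = 825
triangle coeff Δ(7,2,5) = 1/15015
Σ_t [2,2]: t=2:+1/57600 = 1/57600
(3j)²=21/715 [(7 2 5; 0 0 0)], sign=-1
Σ_t [2,2]: t=2:+1/69120 = 1/69120
(3j)²=4/143 [(7 2 5; -1 0 1)], sign=+1
⇒ 4πI² = 1260/1859
I = (-1)√(1260/1859/(4π)) = -0.23224194
No selection rule forces the value: the integral is nonzero (none).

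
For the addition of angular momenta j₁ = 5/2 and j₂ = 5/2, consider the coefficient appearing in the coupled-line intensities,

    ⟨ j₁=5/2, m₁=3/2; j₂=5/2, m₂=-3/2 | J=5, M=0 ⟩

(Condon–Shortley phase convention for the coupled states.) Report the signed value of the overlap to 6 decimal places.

+√(25/252) = +0.314970

triangle: 0!·5!·5!/11! = 14400/39916800
(j±m)!: 4!·1!·1!·4!·5!·5! = 8294400
prefactor² = (2J+1)·Δ·N² = 230400/7
  k=0: +1/(0!·0!·1!·1!·4!·4!) = 1/576
Σ = 1/576  ⇒  CG² = 230400/7·(1/576)² = 25/252
CG = +√(25/252) = +0.314970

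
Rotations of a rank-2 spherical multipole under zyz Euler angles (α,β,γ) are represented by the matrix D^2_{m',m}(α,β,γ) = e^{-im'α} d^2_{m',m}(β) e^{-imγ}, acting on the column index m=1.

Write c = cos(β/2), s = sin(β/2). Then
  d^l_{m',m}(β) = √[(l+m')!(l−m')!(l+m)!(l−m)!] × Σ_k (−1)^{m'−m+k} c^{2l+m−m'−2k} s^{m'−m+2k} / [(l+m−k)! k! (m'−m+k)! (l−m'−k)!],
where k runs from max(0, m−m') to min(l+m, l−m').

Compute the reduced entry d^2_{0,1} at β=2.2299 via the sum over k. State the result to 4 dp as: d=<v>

d=-0.5929

d^2_{0,1}(β=2.2299) via the finite sum:
With c≡cos(β/2)=0.440222 and s≡sin(β/2)=0.897889, N=[2·2·6·1]^{1/2}=4.898979
k: max(0,(1)−(0))=1 … min(2+(1),2−(0))=2
  k=1: (−1)^0·4.8990/(2)·0.4402^3·0.8979^1 = +0.187635
  k=2: (−1)^1·4.8990/(2)·0.4402^1·0.8979^3 = -0.780576
d^2_{0,1}(2.2299) = +0.187635 -0.780576 = -0.592941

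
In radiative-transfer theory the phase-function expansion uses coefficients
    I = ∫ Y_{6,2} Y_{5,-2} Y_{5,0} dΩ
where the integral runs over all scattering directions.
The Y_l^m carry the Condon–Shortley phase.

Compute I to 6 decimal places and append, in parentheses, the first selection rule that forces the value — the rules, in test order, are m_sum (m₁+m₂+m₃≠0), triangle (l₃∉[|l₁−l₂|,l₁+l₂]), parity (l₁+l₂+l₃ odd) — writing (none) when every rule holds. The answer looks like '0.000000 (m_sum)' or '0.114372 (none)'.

Rules hold: Σm=0, L=16 even, 1≤5≤11.
N = 13·11·11 = 1573
Δ = 6!·6!·4!/17! = 1/28588560
Racah Σ t=1..5: t=1:−1/345600 t=2:+1/13824 t=3:−1/5184 t=4:+1/13824 t=5:−1/345600 = -7/129600
⇒ 3j(6 5 5; 0 0 0)² = 80/7293, sgn +1
Racah Σ t=0..3: t=0:+1/207360 t=1:−1/17280 t=2:+1/13824 t=3:−1/103680 = 1/103680
⇒ 3j(6 5 5; 2 -2 0)² = 10/7293, sgn -1
4πI² = N·(3j₀)²·(3jₘ)² = 800/33813
I = -1·√(0.0236595/4π) = -0.04339086
No selection rule forces the value: the integral is nonzero (none).

-0.043391 (none)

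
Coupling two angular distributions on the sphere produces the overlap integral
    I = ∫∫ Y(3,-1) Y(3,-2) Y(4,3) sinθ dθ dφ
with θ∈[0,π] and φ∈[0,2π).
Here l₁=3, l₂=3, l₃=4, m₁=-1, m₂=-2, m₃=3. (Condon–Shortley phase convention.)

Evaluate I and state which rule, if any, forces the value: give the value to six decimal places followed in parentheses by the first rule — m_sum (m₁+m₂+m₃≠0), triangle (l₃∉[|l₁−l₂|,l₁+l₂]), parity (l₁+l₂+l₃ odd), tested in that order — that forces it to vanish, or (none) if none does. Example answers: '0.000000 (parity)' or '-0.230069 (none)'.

Rules hold: Σm=0, L=10 even, 0≤4≤6.
N = 7·7·9 = 441
Δ = 2!·4!·4!/11! = 1/34650
Racah Σ t=0..2: t=0:+1/72 t=1:−1/16 t=2:+1/72 = -5/144
⇒ 3j(3 3 4; 0 0 0)² = 2/77, sgn -1
Racah Σ t=0..1: t=0:+1/288 t=1:−1/144 = -1/288
⇒ 3j(3 3 4; -1 -2 3)² = 1/99, sgn +1
4πI² = N·(3j₀)²·(3jₘ)² = 14/121
I = -1·√(0.115702/4π) = -0.09595473
No selection rule forces the value: the integral is nonzero (none).

-0.095955 (none)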